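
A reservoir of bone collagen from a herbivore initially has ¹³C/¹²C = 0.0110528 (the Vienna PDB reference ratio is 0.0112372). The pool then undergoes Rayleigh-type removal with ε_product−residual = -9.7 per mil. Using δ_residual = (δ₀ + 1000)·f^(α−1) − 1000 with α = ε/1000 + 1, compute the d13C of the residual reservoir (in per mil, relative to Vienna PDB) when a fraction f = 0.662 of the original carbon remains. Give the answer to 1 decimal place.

δ₀ = (0.0110528/0.0112372 − 1)×1000 = (0.983590 − 1)×1000 = -16.410 per mil
α − 1 = ε/1000 = -0.0097
f^(α−1) = 0.662^(-0.0097) = 1.004009
δ_res = (-16.410 + 1000) × 1.004009 − 1000 = 987.534 − 1000 = -12.47 per mil

-12.5 per mil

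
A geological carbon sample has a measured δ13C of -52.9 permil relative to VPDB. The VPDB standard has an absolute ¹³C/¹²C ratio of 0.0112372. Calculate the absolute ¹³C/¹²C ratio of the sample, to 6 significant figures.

0.0106428

R_sample = R_standard × (δ13C/1000 + 1)
R_sample = 0.0112372 × (-52.9/1000 + 1) = 0.0112372 × 0.947100
R_sample = 0.0106428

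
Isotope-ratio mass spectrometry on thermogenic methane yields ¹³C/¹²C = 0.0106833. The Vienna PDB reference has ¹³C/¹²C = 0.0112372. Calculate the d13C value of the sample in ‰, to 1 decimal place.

d13C = (R_sample / R_standard − 1) × 1000
R_sample / R_standard = 0.0106833 / 0.0112372 = 0.950708
d13C = (0.950708 − 1) × 1000 = -49.29‰

-49.3‰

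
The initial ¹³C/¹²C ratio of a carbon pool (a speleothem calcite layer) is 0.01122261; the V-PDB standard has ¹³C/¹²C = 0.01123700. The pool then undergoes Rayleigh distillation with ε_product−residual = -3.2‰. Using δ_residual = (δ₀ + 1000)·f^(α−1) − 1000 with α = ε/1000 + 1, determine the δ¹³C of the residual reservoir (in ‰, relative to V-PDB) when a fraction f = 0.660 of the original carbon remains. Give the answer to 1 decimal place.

δ₀ = (0.01122261/0.01123700 − 1)×1000 = (0.998719 − 1)×1000 = -1.281‰
α − 1 = ε/1000 = -0.0032
f^(α−1) = 0.660^(-0.0032) = 1.001331
δ_res = (-1.281 + 1000) × 1.001331 − 1000 = 1000.048 − 1000 = 0.05‰

0.0‰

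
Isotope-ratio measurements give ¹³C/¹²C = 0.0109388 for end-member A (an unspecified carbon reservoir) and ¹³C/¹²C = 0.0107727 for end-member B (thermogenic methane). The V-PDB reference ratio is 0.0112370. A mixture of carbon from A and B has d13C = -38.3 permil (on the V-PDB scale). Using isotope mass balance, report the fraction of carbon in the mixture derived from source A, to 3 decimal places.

0.204

δ_A = (0.0109388/0.0112370 − 1)×1000 = (0.973463 − 1)×1000 = -26.537 permil
δ_B = (0.0107727/0.0112370 − 1)×1000 = (0.958681 − 1)×1000 = -41.319 permil
f_A = (δ_mix − δ_B)/(δ_A − δ_B) = (-38.3 − (-41.319))/(-26.537 − (-41.319))
f_A = 3.019 / 14.782 = 0.2042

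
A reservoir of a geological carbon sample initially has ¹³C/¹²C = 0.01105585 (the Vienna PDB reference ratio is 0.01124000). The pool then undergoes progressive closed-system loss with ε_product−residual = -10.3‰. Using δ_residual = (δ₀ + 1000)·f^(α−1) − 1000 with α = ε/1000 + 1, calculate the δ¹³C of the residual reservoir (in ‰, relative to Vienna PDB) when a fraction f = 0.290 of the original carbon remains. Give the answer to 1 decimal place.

-3.8‰

δ₀ = (0.01105585/0.01124000 − 1)×1000 = (0.983617 − 1)×1000 = -16.383‰
α − 1 = ε/1000 = -0.0103
f^(α−1) = 0.290^(-0.0103) = 1.012832
δ_res = (-16.383 + 1000) × 1.012832 − 1000 = 996.238 − 1000 = -3.76‰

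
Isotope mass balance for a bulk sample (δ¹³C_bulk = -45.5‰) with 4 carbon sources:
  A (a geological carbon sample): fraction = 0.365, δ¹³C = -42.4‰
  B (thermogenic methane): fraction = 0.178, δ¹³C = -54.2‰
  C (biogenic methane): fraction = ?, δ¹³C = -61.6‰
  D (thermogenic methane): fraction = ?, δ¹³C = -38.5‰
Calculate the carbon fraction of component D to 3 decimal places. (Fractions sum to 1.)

0.337

Let f_D and f_C be the unknown fractions; fractions sum to 1 so f_D + f_C = 0.457.
Mass balance: Σ fᵢ·δᵢ = δ_bulk ⇒ f_D·(-38.5) + f_C·(-61.6) = -45.5 − (-25.124) = -20.376
Substitute f_C = 0.457 − f_D:
f_D·(-38.5 − -61.6) = -20.376 − 0.457×(-61.6) = 7.775
f_D = 7.775 / 23.1 = 0.3366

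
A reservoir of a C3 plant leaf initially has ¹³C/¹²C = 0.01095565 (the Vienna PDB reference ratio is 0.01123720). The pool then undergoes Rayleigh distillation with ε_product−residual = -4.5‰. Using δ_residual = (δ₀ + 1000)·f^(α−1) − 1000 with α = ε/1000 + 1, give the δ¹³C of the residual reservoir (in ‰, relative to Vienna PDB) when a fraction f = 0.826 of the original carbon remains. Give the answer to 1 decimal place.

-24.2‰

δ₀ = (0.01095565/0.01123720 − 1)×1000 = (0.974945 − 1)×1000 = -25.055‰
α − 1 = ε/1000 = -0.0045
f^(α−1) = 0.826^(-0.0045) = 1.000861
δ_res = (-25.055 + 1000) × 1.000861 − 1000 = 975.784 − 1000 = -24.22‰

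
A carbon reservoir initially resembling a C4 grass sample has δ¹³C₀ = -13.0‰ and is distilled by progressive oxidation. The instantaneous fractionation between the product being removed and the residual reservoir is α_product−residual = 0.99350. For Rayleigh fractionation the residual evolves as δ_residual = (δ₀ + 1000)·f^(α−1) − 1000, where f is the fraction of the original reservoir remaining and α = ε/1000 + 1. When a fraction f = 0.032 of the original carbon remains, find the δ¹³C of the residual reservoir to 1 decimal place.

Rayleigh residual: δ_res = (δ₀ + 1000)·f^(α−1) − 1000
α − 1 = -0.00650
f^(α−1) = 0.032^(-0.00650) = 1.022625
δ_res = (-13.0 + 1000) × 1.022625 − 1000 = 1009.331 − 1000 = 9.33‰

9.3‰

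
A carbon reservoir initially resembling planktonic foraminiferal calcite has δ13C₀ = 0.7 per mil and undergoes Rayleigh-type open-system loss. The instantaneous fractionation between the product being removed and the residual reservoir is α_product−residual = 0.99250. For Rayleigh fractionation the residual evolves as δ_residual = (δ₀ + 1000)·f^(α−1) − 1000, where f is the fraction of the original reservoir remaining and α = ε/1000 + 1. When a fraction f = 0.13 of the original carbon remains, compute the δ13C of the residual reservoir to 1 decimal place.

16.1 per mil

Rayleigh residual: δ_res = (δ₀ + 1000)·f^(α−1) − 1000
α − 1 = -0.00750
f^(α−1) = 0.13^(-0.00750) = 1.015419
δ_res = (0.7 + 1000) × 1.015419 − 1000 = 1016.130 − 1000 = 16.13 per mil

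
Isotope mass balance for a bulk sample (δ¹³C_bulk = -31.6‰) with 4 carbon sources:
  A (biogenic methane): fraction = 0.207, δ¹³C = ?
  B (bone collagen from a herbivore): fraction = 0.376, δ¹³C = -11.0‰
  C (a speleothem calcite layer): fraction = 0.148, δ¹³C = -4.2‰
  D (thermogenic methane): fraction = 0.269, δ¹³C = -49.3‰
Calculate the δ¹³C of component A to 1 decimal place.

Isotope mass balance: δ_bulk = Σ fᵢ·δᵢ.
-31.6 = 0.207×δ_A + 0.376×(-11.0) + 0.148×(-4.2) + 0.269×(-49.3)
0.207·δ_A = -31.6 − (-18.019) = -13.581
δ_A = -13.581 / 0.207 = -65.61‰

-65.6‰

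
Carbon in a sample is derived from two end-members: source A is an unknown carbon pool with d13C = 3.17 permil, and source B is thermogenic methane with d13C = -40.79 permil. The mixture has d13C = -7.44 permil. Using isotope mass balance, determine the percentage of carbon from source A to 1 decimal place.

75.9%

δ_mix = f_A·δ_A + (1 − f_A)·δ_B  ⇒  f_A = (δ_mix − δ_B)/(δ_A − δ_B)
f_A = (-7.44 − (-40.79)) / (3.17 − (-40.79))
f_A = 33.35 / 43.96 = 0.7586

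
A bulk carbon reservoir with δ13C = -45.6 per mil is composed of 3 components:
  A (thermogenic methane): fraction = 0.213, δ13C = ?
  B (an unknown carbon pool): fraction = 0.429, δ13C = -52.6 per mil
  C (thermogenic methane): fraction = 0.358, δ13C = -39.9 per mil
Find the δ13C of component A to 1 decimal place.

-41.1 per mil

Isotope mass balance: δ_bulk = Σ fᵢ·δᵢ.
-45.6 = 0.213×δ_A + 0.429×(-52.6) + 0.358×(-39.9)
0.213·δ_A = -45.6 − (-36.850) = -8.750
δ_A = -8.750 / 0.213 = -41.08 per mil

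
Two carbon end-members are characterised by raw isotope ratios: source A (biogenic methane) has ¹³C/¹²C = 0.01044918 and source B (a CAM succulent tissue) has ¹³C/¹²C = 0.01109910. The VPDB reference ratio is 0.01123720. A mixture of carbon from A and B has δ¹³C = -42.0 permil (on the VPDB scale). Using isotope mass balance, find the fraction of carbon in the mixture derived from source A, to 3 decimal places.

δ_A = (0.01044918/0.01123720 − 1)×1000 = (0.929874 − 1)×1000 = -70.126 permil
δ_B = (0.01109910/0.01123720 − 1)×1000 = (0.987710 − 1)×1000 = -12.290 permil
f_A = (δ_mix − δ_B)/(δ_A − δ_B) = (-42.0 − (-12.290))/(-70.126 − (-12.290))
f_A = -29.710 / -57.836 = 0.5137

0.514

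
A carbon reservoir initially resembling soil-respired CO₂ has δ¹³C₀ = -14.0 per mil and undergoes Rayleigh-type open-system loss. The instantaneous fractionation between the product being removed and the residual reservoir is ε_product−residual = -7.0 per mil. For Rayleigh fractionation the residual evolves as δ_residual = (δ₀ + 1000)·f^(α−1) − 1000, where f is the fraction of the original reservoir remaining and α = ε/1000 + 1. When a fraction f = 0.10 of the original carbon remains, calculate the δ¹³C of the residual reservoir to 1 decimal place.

Rayleigh residual: δ_res = (δ₀ + 1000)·f^(α−1) − 1000
α = ε/1000 + 1 = 0.99300, so α − 1 = -0.00700
f^(α−1) = 0.10^(-0.00700) = 1.016249
δ_res = (-14.0 + 1000) × 1.016249 − 1000 = 1002.021 − 1000 = 2.02 per mil

2.0 per mil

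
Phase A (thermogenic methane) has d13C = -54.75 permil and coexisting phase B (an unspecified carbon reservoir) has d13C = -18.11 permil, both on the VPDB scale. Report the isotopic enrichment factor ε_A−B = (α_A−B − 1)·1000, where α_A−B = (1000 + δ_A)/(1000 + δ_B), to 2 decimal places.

-37.32 permil

α_A−B = (1000 + -54.75) / (1000 + -18.11) = 945.25 / 981.89 = 0.962684
ε_A−B = (0.962684 − 1) × 1000 = -37.316 permil
(The approximation ε ≈ δ_A − δ_B would give -36.64 permil.)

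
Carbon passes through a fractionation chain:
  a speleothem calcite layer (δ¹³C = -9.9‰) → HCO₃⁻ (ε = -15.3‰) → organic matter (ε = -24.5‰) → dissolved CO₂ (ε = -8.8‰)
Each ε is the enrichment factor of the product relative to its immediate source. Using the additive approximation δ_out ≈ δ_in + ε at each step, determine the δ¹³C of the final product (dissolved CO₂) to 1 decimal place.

step 1: δ ≈ -9.9 + (-15.3) = -25.2‰
step 2: δ ≈ -25.2 + (-24.5) = -49.7‰
step 3: δ ≈ -49.7 + (-8.8) = -58.5‰

-58.5‰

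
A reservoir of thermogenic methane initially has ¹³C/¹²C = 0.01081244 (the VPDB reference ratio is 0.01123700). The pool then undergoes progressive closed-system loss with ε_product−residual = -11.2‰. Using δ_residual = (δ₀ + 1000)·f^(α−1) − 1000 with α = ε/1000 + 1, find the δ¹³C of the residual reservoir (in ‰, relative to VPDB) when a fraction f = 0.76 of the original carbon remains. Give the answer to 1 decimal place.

δ₀ = (0.01081244/0.01123700 − 1)×1000 = (0.962218 − 1)×1000 = -37.782‰
α − 1 = ε/1000 = -0.0112
f^(α−1) = 0.76^(-0.0112) = 1.003078
δ_res = (-37.782 + 1000) × 1.003078 − 1000 = 965.180 − 1000 = -34.82‰

-34.8‰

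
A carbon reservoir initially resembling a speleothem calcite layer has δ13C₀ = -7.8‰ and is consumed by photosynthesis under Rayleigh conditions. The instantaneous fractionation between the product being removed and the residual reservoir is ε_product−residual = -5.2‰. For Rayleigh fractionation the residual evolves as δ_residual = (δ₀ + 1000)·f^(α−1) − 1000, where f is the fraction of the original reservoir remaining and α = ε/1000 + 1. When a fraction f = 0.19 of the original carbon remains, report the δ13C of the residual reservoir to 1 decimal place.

0.8‰

Rayleigh residual: δ_res = (δ₀ + 1000)·f^(α−1) − 1000
α = ε/1000 + 1 = 0.99480, so α − 1 = -0.00520
f^(α−1) = 0.19^(-0.00520) = 1.008673
δ_res = (-7.8 + 1000) × 1.008673 − 1000 = 1000.806 − 1000 = 0.81‰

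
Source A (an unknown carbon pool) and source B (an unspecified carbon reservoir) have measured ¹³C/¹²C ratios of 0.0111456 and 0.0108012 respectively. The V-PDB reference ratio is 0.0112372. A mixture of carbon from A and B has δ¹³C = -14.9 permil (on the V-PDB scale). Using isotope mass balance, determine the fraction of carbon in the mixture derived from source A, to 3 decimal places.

0.780

δ_A = (0.0111456/0.0112372 − 1)×1000 = (0.991849 − 1)×1000 = -8.151 permil
δ_B = (0.0108012/0.0112372 − 1)×1000 = (0.961200 − 1)×1000 = -38.800 permil
f_A = (δ_mix − δ_B)/(δ_A − δ_B) = (-14.9 − (-38.800))/(-8.151 − (-38.800))
f_A = 23.900 / 30.648 = 0.7798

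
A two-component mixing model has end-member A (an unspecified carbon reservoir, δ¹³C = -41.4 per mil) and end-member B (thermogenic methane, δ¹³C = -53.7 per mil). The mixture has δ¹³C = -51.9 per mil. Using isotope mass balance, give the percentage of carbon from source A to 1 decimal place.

14.6%

δ_mix = f_A·δ_A + (1 − f_A)·δ_B  ⇒  f_A = (δ_mix − δ_B)/(δ_A − δ_B)
f_A = (-51.9 − (-53.7)) / (-41.4 − (-53.7))
f_A = 1.8 / 12.3 = 0.1463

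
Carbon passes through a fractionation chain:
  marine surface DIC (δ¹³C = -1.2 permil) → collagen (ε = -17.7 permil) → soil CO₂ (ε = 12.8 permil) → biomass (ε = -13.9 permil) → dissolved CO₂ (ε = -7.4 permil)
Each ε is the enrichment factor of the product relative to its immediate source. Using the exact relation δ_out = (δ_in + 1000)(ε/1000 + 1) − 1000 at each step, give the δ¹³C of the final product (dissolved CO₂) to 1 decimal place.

step 1: δ = (-1.20 + 1000)·(-17.7/1000 + 1) − 1000 = -18.88 permil
step 2: δ = (-18.88 + 1000)·(12.8/1000 + 1) − 1000 = -6.32 permil
step 3: δ = (-6.32 + 1000)·(-13.9/1000 + 1) − 1000 = -20.13 permil
step 4: δ = (-20.13 + 1000)·(-7.4/1000 + 1) − 1000 = -27.38 permil

-27.4 permil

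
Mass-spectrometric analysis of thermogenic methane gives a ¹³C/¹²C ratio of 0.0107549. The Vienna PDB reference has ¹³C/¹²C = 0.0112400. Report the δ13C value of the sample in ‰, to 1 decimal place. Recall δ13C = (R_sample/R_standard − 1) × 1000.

δ13C = (R_sample / R_standard − 1) × 1000
R_sample / R_standard = 0.0107549 / 0.0112400 = 0.956842
δ13C = (0.956842 − 1) × 1000 = -43.16‰

-43.2‰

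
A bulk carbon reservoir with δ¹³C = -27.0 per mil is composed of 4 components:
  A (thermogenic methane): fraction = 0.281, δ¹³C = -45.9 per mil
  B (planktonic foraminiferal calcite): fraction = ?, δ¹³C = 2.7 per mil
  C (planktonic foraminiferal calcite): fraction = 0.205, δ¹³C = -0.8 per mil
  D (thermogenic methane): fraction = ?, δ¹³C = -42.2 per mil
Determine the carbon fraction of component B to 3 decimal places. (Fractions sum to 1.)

0.173

Let f_B and f_D be the unknown fractions; fractions sum to 1 so f_B + f_D = 0.514.
Mass balance: Σ fᵢ·δᵢ = δ_bulk ⇒ f_B·(2.7) + f_D·(-42.2) = -27.0 − (-13.062) = -13.938
Substitute f_D = 0.514 − f_B:
f_B·(2.7 − -42.2) = -13.938 − 0.514×(-42.2) = 7.753
f_B = 7.753 / 44.9 = 0.1727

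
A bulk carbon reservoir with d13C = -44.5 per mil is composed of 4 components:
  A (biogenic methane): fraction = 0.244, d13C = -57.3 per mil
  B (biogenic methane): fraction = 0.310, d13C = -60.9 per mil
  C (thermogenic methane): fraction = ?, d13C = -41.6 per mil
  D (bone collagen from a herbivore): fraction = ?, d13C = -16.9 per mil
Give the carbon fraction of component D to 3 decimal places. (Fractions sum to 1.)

Let f_D and f_C be the unknown fractions; fractions sum to 1 so f_D + f_C = 0.446.
Mass balance: Σ fᵢ·δᵢ = δ_bulk ⇒ f_D·(-16.9) + f_C·(-41.6) = -44.5 − (-32.860) = -11.640
Substitute f_C = 0.446 − f_D:
f_D·(-16.9 − -41.6) = -11.640 − 0.446×(-41.6) = 6.914
f_D = 6.914 / 24.7 = 0.2799

0.280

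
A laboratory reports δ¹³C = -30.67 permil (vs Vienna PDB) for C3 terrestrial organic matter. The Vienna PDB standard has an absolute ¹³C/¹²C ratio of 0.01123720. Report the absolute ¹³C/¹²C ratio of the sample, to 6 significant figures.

0.0108926

R_sample = R_standard × (δ¹³C/1000 + 1)
R_sample = 0.01123720 × (-30.67/1000 + 1) = 0.01123720 × 0.969330
R_sample = 0.0108926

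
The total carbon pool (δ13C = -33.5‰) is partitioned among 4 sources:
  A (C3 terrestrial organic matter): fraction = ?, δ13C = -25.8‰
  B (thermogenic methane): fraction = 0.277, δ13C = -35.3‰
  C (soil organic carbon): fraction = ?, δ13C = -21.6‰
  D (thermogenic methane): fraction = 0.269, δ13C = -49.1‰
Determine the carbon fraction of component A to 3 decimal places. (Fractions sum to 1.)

Let f_A and f_C be the unknown fractions; fractions sum to 1 so f_A + f_C = 0.454.
Mass balance: Σ fᵢ·δᵢ = δ_bulk ⇒ f_A·(-25.8) + f_C·(-21.6) = -33.5 − (-22.986) = -10.514
Substitute f_C = 0.454 − f_A:
f_A·(-25.8 − -21.6) = -10.514 − 0.454×(-21.6) = -0.708
f_A = -0.708 / -4.2 = 0.1685

0.168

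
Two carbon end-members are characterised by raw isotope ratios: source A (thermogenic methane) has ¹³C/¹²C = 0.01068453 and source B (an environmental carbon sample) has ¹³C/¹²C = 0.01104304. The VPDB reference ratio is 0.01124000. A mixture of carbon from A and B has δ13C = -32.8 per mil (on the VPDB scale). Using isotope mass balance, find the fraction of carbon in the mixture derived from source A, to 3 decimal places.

0.479

δ_A = (0.01068453/0.01124000 − 1)×1000 = (0.950581 − 1)×1000 = -49.419 per mil
δ_B = (0.01104304/0.01124000 − 1)×1000 = (0.982477 − 1)×1000 = -17.523 per mil
f_A = (δ_mix − δ_B)/(δ_A − δ_B) = (-32.8 − (-17.523))/(-49.419 − (-17.523))
f_A = -15.277 / -31.896 = 0.4790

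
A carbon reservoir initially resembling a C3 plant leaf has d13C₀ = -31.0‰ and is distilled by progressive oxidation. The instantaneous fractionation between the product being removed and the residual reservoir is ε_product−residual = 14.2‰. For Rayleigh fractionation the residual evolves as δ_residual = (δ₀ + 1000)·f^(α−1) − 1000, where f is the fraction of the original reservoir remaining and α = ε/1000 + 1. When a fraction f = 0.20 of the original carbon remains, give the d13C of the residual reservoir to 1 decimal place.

Rayleigh residual: δ_res = (δ₀ + 1000)·f^(α−1) − 1000
α = ε/1000 + 1 = 1.01420, so α − 1 = 0.01420
f^(α−1) = 0.20^(0.01420) = 0.977405
δ_res = (-31.0 + 1000) × 0.977405 − 1000 = 947.106 − 1000 = -52.89‰

-52.9‰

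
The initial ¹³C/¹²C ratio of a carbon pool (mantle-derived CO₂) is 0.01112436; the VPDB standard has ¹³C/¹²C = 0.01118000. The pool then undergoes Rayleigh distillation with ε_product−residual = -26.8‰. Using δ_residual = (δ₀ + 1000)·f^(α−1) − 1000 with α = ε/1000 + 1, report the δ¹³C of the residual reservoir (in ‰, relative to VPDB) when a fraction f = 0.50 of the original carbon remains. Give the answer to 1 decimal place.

13.7‰

δ₀ = (0.01112436/0.01118000 − 1)×1000 = (0.995023 − 1)×1000 = -4.977‰
α − 1 = ε/1000 = -0.0268
f^(α−1) = 0.50^(-0.0268) = 1.018750
δ_res = (-4.977 + 1000) × 1.018750 − 1000 = 1013.680 − 1000 = 13.68‰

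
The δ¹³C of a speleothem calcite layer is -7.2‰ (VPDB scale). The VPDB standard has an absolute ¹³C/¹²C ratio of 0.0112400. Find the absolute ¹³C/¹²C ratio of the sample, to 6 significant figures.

R_sample = R_standard × (δ¹³C/1000 + 1)
R_sample = 0.0112400 × (-7.2/1000 + 1) = 0.0112400 × 0.992800
R_sample = 0.0111591

0.0111591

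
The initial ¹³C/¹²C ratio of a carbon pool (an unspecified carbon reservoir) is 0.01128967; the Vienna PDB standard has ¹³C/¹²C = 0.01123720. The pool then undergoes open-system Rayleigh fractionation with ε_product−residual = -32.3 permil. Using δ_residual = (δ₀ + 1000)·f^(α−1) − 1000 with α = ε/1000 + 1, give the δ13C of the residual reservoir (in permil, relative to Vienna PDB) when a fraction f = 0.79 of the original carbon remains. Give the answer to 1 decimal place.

δ₀ = (0.01128967/0.01123720 − 1)×1000 = (1.004669 − 1)×1000 = 4.669 permil
α − 1 = ε/1000 = -0.0323
f^(α−1) = 0.79^(-0.0323) = 1.007643
δ_res = (4.669 + 1000) × 1.007643 − 1000 = 1012.348 − 1000 = 12.35 permil

12.3 permil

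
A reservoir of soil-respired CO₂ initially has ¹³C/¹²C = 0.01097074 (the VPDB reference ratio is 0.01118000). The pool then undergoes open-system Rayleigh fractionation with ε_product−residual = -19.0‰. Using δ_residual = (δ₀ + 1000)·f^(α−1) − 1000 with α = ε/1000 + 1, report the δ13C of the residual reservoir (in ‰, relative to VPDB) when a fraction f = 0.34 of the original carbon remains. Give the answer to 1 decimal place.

1.6‰

δ₀ = (0.01097074/0.01118000 − 1)×1000 = (0.981283 − 1)×1000 = -18.717‰
α − 1 = ε/1000 = -0.0190
f^(α−1) = 0.34^(-0.0190) = 1.020709
δ_res = (-18.717 + 1000) × 1.020709 − 1000 = 1001.604 − 1000 = 1.60‰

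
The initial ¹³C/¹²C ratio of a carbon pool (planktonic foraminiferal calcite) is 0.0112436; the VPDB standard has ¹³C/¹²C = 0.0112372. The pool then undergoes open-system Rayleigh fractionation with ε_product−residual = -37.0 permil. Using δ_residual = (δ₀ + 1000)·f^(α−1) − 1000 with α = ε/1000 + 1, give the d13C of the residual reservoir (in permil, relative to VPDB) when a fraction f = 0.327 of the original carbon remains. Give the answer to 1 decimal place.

δ₀ = (0.0112436/0.0112372 − 1)×1000 = (1.000570 − 1)×1000 = 0.570 permil
α − 1 = ε/1000 = -0.0370
f^(α−1) = 0.327^(-0.0370) = 1.042226
δ_res = (0.570 + 1000) × 1.042226 − 1000 = 1042.819 − 1000 = 42.82 permil

42.8 permil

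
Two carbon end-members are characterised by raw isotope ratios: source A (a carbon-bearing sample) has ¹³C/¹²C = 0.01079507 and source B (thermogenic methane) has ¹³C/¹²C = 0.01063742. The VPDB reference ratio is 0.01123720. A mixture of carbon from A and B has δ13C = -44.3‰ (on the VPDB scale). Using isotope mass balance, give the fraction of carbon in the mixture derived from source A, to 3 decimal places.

0.647

δ_A = (0.01079507/0.01123720 − 1)×1000 = (0.960655 − 1)×1000 = -39.345‰
δ_B = (0.01063742/0.01123720 − 1)×1000 = (0.946625 − 1)×1000 = -53.375‰
f_A = (δ_mix − δ_B)/(δ_A − δ_B) = (-44.3 − (-53.375))/(-39.345 − (-53.375))
f_A = 9.075 / 14.029 = 0.6468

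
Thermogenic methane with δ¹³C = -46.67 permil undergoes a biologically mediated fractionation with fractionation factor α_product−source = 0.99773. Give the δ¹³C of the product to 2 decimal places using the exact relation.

-48.83 permil

δ_product = (δ_source + 1000)·α − 1000
δ_product = (-46.67 + 1000) × 0.99773 − 1000
δ_product = 951.166 − 1000 = -48.834 permil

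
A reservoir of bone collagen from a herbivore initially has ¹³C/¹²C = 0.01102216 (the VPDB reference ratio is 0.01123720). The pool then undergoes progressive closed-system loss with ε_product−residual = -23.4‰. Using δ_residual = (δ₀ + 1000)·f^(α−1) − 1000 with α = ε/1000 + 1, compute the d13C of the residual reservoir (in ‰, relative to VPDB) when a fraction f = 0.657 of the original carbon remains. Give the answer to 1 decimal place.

-9.4‰

δ₀ = (0.01102216/0.01123720 − 1)×1000 = (0.980864 − 1)×1000 = -19.136‰
α − 1 = ε/1000 = -0.0234
f^(α−1) = 0.657^(-0.0234) = 1.009878
δ_res = (-19.136 + 1000) × 1.009878 − 1000 = 990.553 − 1000 = -9.45‰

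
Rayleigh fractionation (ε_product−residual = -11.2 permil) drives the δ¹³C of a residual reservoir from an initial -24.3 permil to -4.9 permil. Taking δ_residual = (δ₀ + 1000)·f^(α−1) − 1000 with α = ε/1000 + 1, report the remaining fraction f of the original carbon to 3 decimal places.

0.172

α − 1 = ε/1000 = -0.0112
(δ_res + 1000)/(δ₀ + 1000) = (-4.9 + 1000)/(-24.3 + 1000) = 995.1/975.7 = 1.019883
f = 1.019883^(1/-0.0112) = exp(ln(1.019883)/-0.0112) = exp(0.01969/-0.0112)
f = exp(-1.7579) = 0.1724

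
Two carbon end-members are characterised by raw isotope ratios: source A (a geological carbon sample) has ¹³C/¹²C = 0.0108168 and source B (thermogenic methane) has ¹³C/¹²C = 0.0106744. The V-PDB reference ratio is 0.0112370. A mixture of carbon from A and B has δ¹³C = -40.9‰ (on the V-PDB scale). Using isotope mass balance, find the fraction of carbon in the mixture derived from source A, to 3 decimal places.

δ_A = (0.0108168/0.0112370 − 1)×1000 = (0.962606 − 1)×1000 = -37.394‰
δ_B = (0.0106744/0.0112370 − 1)×1000 = (0.949933 − 1)×1000 = -50.067‰
f_A = (δ_mix − δ_B)/(δ_A − δ_B) = (-40.9 − (-50.067))/(-37.394 − (-50.067))
f_A = 9.167 / 12.672 = 0.7234

0.723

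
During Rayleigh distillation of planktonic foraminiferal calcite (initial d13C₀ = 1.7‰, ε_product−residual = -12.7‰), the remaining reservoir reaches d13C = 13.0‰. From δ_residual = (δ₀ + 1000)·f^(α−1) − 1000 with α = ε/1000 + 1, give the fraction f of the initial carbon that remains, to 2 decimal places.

α − 1 = ε/1000 = -0.0127
(δ_res + 1000)/(δ₀ + 1000) = (13.0 + 1000)/(1.7 + 1000) = 1013.0/1001.7 = 1.011281
f = 1.011281^(1/-0.0127) = exp(ln(1.011281)/-0.0127) = exp(0.01122/-0.0127)
f = exp(-0.8833) = 0.4134

0.41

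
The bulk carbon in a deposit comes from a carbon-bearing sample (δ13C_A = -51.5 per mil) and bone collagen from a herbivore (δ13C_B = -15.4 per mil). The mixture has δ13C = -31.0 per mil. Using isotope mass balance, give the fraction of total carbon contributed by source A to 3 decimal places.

δ_mix = f_A·δ_A + (1 − f_A)·δ_B  ⇒  f_A = (δ_mix − δ_B)/(δ_A − δ_B)
f_A = (-31.0 − (-15.4)) / (-51.5 − (-15.4))
f_A = -15.6 / -36.1 = 0.4321

0.432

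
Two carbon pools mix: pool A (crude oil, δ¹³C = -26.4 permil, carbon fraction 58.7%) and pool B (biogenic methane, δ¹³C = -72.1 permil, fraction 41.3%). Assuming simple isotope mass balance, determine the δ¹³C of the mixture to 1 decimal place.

-45.3 permil

δ_mix = f_A·δ_A + f_B·δ_B
δ_mix = 0.587 × (-26.4) + 0.413 × (-72.1)
δ_mix = -15.50 + -29.78 = -45.27 permil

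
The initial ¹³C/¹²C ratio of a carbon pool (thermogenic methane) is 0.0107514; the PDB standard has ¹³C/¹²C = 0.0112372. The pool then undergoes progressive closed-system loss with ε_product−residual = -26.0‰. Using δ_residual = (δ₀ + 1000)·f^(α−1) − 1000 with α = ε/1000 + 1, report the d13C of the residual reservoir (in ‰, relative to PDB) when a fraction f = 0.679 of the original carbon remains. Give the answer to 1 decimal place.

-33.6‰

δ₀ = (0.0107514/0.0112372 − 1)×1000 = (0.956769 − 1)×1000 = -43.231‰
α − 1 = ε/1000 = -0.0260
f^(α−1) = 0.679^(-0.0260) = 1.010116
δ_res = (-43.231 + 1000) × 1.010116 − 1000 = 966.448 − 1000 = -33.55‰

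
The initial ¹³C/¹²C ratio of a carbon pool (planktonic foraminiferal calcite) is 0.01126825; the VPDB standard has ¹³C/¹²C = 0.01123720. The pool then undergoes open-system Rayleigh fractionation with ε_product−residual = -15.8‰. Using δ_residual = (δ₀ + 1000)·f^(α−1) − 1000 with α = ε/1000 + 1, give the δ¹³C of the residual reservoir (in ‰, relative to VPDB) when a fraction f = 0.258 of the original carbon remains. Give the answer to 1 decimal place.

24.5‰

δ₀ = (0.01126825/0.01123720 − 1)×1000 = (1.002763 − 1)×1000 = 2.763‰
α − 1 = ε/1000 = -0.0158
f^(α−1) = 0.258^(-0.0158) = 1.021637
δ_res = (2.763 + 1000) × 1.021637 − 1000 = 1024.459 − 1000 = 24.46‰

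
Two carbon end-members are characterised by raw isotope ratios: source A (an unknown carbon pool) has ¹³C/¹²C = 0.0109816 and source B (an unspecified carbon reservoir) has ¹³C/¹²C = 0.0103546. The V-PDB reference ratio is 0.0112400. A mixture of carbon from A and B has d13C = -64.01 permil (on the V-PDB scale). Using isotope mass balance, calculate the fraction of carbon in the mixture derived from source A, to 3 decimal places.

0.265

δ_A = (0.0109816/0.0112400 − 1)×1000 = (0.977011 − 1)×1000 = -22.989 permil
δ_B = (0.0103546/0.0112400 − 1)×1000 = (0.921228 − 1)×1000 = -78.772 permil
f_A = (δ_mix − δ_B)/(δ_A − δ_B) = (-64.01 − (-78.772))/(-22.989 − (-78.772))
f_A = 14.762 / 55.783 = 0.2646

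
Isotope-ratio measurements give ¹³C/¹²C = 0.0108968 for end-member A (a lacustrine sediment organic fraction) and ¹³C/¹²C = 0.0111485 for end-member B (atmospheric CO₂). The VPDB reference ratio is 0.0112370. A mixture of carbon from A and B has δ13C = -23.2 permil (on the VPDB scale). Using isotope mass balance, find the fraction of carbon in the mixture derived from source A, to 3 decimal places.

δ_A = (0.0108968/0.0112370 − 1)×1000 = (0.969725 − 1)×1000 = -30.275 permil
δ_B = (0.0111485/0.0112370 − 1)×1000 = (0.992124 − 1)×1000 = -7.876 permil
f_A = (δ_mix − δ_B)/(δ_A − δ_B) = (-23.2 − (-7.876))/(-30.275 − (-7.876))
f_A = -15.324 / -22.399 = 0.6841

0.684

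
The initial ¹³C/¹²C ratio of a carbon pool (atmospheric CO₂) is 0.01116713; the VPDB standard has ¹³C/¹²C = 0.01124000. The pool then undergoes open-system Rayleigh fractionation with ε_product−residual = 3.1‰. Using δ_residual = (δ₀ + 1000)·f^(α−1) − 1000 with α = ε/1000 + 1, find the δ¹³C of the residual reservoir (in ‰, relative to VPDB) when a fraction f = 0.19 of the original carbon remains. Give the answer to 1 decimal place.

δ₀ = (0.01116713/0.01124000 − 1)×1000 = (0.993517 − 1)×1000 = -6.483‰
α − 1 = ε/1000 = 0.0031
f^(α−1) = 0.19^(0.0031) = 0.994865
δ_res = (-6.483 + 1000) × 0.994865 − 1000 = 988.415 − 1000 = -11.58‰

-11.6‰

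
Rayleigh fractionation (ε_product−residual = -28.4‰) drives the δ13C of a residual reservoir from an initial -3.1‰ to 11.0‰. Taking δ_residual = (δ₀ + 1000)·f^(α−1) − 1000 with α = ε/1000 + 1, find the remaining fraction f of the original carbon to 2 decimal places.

0.61

α − 1 = ε/1000 = -0.0284
(δ_res + 1000)/(δ₀ + 1000) = (11.0 + 1000)/(-3.1 + 1000) = 1011.0/996.9 = 1.014144
f = 1.014144^(1/-0.0284) = exp(ln(1.014144)/-0.0284) = exp(0.01404/-0.0284)
f = exp(-0.4945) = 0.6099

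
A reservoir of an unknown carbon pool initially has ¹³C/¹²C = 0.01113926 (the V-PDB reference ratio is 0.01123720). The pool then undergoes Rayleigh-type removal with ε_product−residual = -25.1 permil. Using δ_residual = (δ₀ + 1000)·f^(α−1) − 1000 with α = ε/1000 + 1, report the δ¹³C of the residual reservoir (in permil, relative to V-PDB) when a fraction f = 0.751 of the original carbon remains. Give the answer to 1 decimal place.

-1.6 permil

δ₀ = (0.01113926/0.01123720 − 1)×1000 = (0.991284 − 1)×1000 = -8.716 permil
α − 1 = ε/1000 = -0.0251
f^(α−1) = 0.751^(-0.0251) = 1.007213
δ_res = (-8.716 + 1000) × 1.007213 − 1000 = 998.435 − 1000 = -1.57 permil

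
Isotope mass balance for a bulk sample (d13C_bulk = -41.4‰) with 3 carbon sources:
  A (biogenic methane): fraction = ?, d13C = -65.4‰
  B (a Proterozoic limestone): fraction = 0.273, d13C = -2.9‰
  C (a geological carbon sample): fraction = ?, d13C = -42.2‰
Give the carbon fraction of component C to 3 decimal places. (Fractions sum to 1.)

0.299

Let f_C and f_A be the unknown fractions; fractions sum to 1 so f_C + f_A = 0.727.
Mass balance: Σ fᵢ·δᵢ = δ_bulk ⇒ f_C·(-42.2) + f_A·(-65.4) = -41.4 − (-0.792) = -40.608
Substitute f_A = 0.727 − f_C:
f_C·(-42.2 − -65.4) = -40.608 − 0.727×(-65.4) = 6.938
f_C = 6.938 / 23.2 = 0.2990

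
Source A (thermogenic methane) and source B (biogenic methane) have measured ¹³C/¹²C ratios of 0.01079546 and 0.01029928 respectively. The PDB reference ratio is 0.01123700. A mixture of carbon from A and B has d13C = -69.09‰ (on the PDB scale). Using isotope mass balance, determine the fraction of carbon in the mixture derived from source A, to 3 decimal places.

δ_A = (0.01079546/0.01123700 − 1)×1000 = (0.960707 − 1)×1000 = -39.293‰
δ_B = (0.01029928/0.01123700 − 1)×1000 = (0.916551 − 1)×1000 = -83.449‰
f_A = (δ_mix − δ_B)/(δ_A − δ_B) = (-69.09 − (-83.449))/(-39.293 − (-83.449))
f_A = 14.359 / 44.156 = 0.3252

0.325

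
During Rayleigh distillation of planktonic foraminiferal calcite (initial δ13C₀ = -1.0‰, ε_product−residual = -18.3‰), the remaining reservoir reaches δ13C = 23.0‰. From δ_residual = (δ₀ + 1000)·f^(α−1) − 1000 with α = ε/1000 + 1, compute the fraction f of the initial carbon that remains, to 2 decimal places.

α − 1 = ε/1000 = -0.0183
(δ_res + 1000)/(δ₀ + 1000) = (23.0 + 1000)/(-1.0 + 1000) = 1023.0/999.0 = 1.024024
f = 1.024024^(1/-0.0183) = exp(ln(1.024024)/-0.0183) = exp(0.02374/-0.0183)
f = exp(-1.2973) = 0.2733

0.27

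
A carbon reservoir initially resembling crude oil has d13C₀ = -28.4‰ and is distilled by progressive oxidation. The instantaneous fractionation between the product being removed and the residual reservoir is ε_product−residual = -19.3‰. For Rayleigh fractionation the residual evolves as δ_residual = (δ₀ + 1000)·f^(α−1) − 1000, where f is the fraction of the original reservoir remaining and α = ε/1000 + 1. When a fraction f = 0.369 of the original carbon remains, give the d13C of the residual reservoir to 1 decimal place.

Rayleigh residual: δ_res = (δ₀ + 1000)·f^(α−1) − 1000
α = ε/1000 + 1 = 0.98070, so α − 1 = -0.01930
f^(α−1) = 0.369^(-0.01930) = 1.019428
δ_res = (-28.4 + 1000) × 1.019428 − 1000 = 990.476 − 1000 = -9.52‰

-9.5‰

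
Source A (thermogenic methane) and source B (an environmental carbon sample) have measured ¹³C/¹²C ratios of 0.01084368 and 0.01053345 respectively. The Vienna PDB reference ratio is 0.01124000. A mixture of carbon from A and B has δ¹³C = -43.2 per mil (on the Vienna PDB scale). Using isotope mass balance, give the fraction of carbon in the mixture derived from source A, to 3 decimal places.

0.712

δ_A = (0.01084368/0.01124000 − 1)×1000 = (0.964740 − 1)×1000 = -35.260 per mil
δ_B = (0.01053345/0.01124000 − 1)×1000 = (0.937140 − 1)×1000 = -62.860 per mil
f_A = (δ_mix − δ_B)/(δ_A − δ_B) = (-43.2 − (-62.860))/(-35.260 − (-62.860))
f_A = 19.660 / 27.601 = 0.7123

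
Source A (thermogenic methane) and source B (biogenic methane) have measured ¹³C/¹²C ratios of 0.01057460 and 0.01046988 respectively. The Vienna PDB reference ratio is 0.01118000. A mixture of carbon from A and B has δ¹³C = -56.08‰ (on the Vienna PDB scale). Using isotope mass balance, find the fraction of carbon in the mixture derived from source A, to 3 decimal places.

0.794

δ_A = (0.01057460/0.01118000 − 1)×1000 = (0.945850 − 1)×1000 = -54.150‰
δ_B = (0.01046988/0.01118000 − 1)×1000 = (0.936483 − 1)×1000 = -63.517‰
f_A = (δ_mix − δ_B)/(δ_A − δ_B) = (-56.08 − (-63.517))/(-54.150 − (-63.517))
f_A = 7.437 / 9.367 = 0.7940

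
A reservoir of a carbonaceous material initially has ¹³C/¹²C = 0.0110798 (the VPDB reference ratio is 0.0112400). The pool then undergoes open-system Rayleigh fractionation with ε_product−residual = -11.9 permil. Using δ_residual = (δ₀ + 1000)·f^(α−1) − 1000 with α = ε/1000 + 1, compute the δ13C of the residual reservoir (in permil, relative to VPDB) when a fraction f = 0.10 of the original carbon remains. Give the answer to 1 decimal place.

δ₀ = (0.0110798/0.0112400 − 1)×1000 = (0.985747 − 1)×1000 = -14.253 permil
α − 1 = ε/1000 = -0.0119
f^(α−1) = 0.10^(-0.0119) = 1.027780
δ_res = (-14.253 + 1000) × 1.027780 − 1000 = 1013.131 − 1000 = 13.13 permil

13.1 permil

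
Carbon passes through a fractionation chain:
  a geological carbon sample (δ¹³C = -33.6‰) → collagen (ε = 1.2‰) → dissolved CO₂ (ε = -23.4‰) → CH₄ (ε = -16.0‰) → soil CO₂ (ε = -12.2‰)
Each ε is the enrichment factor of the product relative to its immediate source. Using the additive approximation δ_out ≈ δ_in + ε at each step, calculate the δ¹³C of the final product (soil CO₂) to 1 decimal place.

-84.0‰

step 1: δ ≈ -33.6 + (1.2) = -32.4‰
step 2: δ ≈ -32.4 + (-23.4) = -55.8‰
step 3: δ ≈ -55.8 + (-16.0) = -71.8‰
step 4: δ ≈ -71.8 + (-12.2) = -84.0‰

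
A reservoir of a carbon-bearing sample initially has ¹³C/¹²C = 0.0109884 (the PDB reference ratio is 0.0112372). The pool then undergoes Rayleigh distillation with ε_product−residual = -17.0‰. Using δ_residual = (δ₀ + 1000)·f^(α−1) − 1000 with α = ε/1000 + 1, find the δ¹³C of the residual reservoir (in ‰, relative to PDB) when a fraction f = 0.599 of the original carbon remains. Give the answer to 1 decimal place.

δ₀ = (0.0109884/0.0112372 − 1)×1000 = (0.977859 − 1)×1000 = -22.141‰
α − 1 = ε/1000 = -0.0170
f^(α−1) = 0.599^(-0.0170) = 1.008750
δ_res = (-22.141 + 1000) × 1.008750 − 1000 = 986.416 − 1000 = -13.58‰

-13.6‰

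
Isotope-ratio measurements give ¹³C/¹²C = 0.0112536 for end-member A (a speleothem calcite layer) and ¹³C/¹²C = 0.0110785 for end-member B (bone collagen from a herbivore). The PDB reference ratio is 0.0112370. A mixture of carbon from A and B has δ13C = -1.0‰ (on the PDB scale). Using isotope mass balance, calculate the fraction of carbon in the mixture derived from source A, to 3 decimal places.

δ_A = (0.0112536/0.0112370 − 1)×1000 = (1.001477 − 1)×1000 = 1.477‰
δ_B = (0.0110785/0.0112370 − 1)×1000 = (0.985895 − 1)×1000 = -14.105‰
f_A = (δ_mix − δ_B)/(δ_A − δ_B) = (-1.0 − (-14.105))/(1.477 − (-14.105))
f_A = 13.105 / 15.582 = 0.8410

0.841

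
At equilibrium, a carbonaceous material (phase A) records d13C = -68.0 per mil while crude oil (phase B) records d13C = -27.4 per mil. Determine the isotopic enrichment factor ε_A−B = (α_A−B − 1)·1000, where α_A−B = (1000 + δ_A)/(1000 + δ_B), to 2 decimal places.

α_A−B = (1000 + -68.0) / (1000 + -27.4) = 932.0 / 972.6 = 0.958256
ε_A−B = (0.958256 − 1) × 1000 = -41.744 per mil
(The approximation ε ≈ δ_A − δ_B would give -40.6 per mil.)

-41.74 per mil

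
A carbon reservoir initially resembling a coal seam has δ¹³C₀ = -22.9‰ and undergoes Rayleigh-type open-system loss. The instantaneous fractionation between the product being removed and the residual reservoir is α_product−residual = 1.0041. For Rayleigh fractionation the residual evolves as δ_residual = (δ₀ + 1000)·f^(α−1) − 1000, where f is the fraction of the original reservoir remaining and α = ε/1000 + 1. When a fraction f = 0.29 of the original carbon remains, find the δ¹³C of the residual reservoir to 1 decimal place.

-27.8‰

Rayleigh residual: δ_res = (δ₀ + 1000)·f^(α−1) − 1000
α − 1 = 0.00410
f^(α−1) = 0.29^(0.00410) = 0.994938
δ_res = (-22.9 + 1000) × 0.994938 − 1000 = 972.154 − 1000 = -27.85‰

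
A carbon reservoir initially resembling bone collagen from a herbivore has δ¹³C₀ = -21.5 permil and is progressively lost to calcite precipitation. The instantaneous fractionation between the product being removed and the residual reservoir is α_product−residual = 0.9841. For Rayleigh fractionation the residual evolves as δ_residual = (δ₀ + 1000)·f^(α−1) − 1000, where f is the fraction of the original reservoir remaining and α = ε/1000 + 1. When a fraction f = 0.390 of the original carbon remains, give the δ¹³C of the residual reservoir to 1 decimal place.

Rayleigh residual: δ_res = (δ₀ + 1000)·f^(α−1) − 1000
α − 1 = -0.01590
f^(α−1) = 0.390^(-0.01590) = 1.015084
δ_res = (-21.5 + 1000) × 1.015084 − 1000 = 993.260 − 1000 = -6.74 permil

-6.7 permil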